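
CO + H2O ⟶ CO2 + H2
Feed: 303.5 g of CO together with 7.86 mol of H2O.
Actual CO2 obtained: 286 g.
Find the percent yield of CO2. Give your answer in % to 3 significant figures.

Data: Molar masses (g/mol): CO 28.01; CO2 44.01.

82.7 %

n(CO) = 303.5 / 28.01 = 10.84 mol
n(H2O) = 7.860 mol
n/ν for CO = 10.84/1 = 10.84
n/ν for H2O = 7.860/1 = 7.860
Smallest n/ν is H2O → limiting reagent.
theoretical n(CO2) = (1/1) × 7.860 = 7.860 mol → 345.9 g
% yield = 286 / 345.9 × 100 = 82.68 %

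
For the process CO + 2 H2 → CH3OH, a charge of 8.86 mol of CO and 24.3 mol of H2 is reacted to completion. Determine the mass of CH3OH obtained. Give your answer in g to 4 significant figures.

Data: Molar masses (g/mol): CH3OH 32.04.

n(CO) = 8.860 mol
n(H2) = 24.30 mol
n/ν for CO = 8.860/1 = 8.860
n/ν for H2 = 24.30/2 = 12.15
Smallest n/ν is CO → limiting reagent.
n(CH3OH) = (1/1) × 8.860 = 8.860 mol
mass = 8.860 × 32.04 = 283.9 g

283.9 g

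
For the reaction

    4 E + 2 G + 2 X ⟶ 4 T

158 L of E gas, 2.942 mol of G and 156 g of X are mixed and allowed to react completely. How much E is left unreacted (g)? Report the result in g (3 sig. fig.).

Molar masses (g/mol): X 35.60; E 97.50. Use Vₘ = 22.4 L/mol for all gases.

n(E) = 158.0 / 22.4 = 7.054 mol
n(G) = 2.942 mol
n(X) = 156.0 / 35.60 = 4.382 mol
n/ν → E: 1.764, G: 1.471, X: 2.191; G is limiting.
E consumed = (4/2) × 2.942 = 5.884 mol
E remaining = 7.054 − 5.884 = 1.170 mol
mass = 1.170 × 97.50 = 114.1 g

114 g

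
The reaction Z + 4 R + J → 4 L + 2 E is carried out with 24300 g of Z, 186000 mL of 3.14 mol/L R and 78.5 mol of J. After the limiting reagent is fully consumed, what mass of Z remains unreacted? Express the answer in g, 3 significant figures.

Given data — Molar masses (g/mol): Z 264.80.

3510 g

n(Z) = 24300 / 264.80 = 91.77 mol
n(R) = 3.14 × 186000/1000 = 584.0 mol
n(J) = 78.50 mol
n/ν → Z: 91.77, R: 146.0, J: 78.50; J is limiting.
Z consumed = (1/1) × 78.50 = 78.50 mol
Z remaining = 91.77 − 78.50 = 13.27 mol
mass = 13.27 × 264.80 = 3514 g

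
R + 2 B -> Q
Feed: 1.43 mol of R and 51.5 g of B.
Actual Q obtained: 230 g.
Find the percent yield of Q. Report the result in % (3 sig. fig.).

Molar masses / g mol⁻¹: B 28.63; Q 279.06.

91.6 %

n(R) = 1.430 mol
n(B) = 51.50 / 28.63 = 1.799 mol
n/ν → R: 1.430, B: 0.8995; B is limiting.
theoretical n(Q) = (1/2) × 1.799 = 0.8995 mol → 251.0 g
% yield = 230 / 251.0 × 100 = 91.63 %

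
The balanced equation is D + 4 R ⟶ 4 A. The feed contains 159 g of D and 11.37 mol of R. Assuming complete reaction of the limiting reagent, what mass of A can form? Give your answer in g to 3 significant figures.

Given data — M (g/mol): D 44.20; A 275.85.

3140 g

n(D) = 159.0 / 44.20 = 3.597 mol
n(R) = 11.37 mol
n/ν for D = 3.597/1 = 3.597
n/ν for R = 11.37/4 = 2.843
Smallest n/ν is R → limiting reagent.
n(A) = (4/4) × 11.37 = 11.37 mol
mass = 11.37 × 275.85 = 3136 g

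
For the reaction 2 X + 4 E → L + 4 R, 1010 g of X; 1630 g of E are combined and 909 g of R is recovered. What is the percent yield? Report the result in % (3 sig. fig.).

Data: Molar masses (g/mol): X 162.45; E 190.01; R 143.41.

n(X) = 1010 / 162.45 = 6.217 mol
n(E) = 1630 / 190.01 = 8.578 mol
n/ν for X = 6.217/2 = 3.109
n/ν for E = 8.578/4 = 2.145
Smallest n/ν is E → limiting reagent.
theoretical n(R) = (4/4) × 8.578 = 8.578 mol → 1230 g
% yield = 909 / 1230 × 100 = 73.90 %

73.9 %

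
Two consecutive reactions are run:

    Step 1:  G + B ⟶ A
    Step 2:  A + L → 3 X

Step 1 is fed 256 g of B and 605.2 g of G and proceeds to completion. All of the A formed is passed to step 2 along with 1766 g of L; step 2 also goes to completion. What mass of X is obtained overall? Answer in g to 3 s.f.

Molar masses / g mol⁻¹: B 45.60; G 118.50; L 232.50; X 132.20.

2030 g

Step 1:
n(B) = 256.0 / 45.60 = 5.614 mol
n(G) = 605.2 / 118.50 = 5.107 mol
n/ν → B: 5.614, G: 5.107; G is limiting.
n(A) produced = (1/1) × 5.107 = 5.107 mol
Step 2:
n(A) available = 5.107 mol
n(L) = 1766 / 232.50 = 7.596 mol
n/ν → A: 5.107, L: 7.596; A is limiting.
n(X) = (3/1) × 5.107 = 15.32 mol
mass = 15.32 × 132.20 = 2025 g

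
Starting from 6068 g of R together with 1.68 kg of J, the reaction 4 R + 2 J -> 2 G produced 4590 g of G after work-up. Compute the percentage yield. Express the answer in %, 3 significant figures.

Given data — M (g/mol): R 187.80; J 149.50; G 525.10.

n(R) = 6068 / 187.80 = 32.31 mol
n(J) = 1.680×1000 / 149.50 = 11.24 mol
n/ν for R = 32.31/4 = 8.078
n/ν for J = 11.24/2 = 5.620
Smallest n/ν is J → limiting reagent.
theoretical n(G) = (2/2) × 11.24 = 11.24 mol → 5902 g
% yield = 4590 / 5902 × 100 = 77.77 %

77.8 %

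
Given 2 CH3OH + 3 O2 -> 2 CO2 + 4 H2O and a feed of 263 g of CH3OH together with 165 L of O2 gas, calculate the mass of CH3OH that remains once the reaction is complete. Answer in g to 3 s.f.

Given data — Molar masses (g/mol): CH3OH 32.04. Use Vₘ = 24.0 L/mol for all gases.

n(CH3OH) = 263.0 / 32.04 = 8.208 mol
n(O2) = 165.0 / 24.0 = 6.875 mol
n/ν for CH3OH = 8.208/2 = 4.104
n/ν for O2 = 6.875/3 = 2.292
Smallest n/ν is O2 → limiting reagent.
CH3OH consumed = (2/3) × 6.875 = 4.583 mol
CH3OH remaining = 8.208 − 4.583 = 3.625 mol
mass = 3.625 × 32.04 = 116.1 g

116 g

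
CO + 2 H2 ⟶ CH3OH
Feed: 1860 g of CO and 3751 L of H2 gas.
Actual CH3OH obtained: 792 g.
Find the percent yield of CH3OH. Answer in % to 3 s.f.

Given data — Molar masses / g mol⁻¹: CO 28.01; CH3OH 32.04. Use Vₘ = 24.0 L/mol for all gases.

n(CO) = 1860 / 28.01 = 66.40 mol
n(H2) = 3751 / 24.0 = 156.3 mol
n/ν for CO = 66.40/1 = 66.40
n/ν for H2 = 156.3/2 = 78.15
Smallest n/ν is CO → limiting reagent.
theoretical n(CH3OH) = (1/1) × 66.40 = 66.40 mol → 2127 g
% yield = 792 / 2127 × 100 = 37.24 %

37.2 %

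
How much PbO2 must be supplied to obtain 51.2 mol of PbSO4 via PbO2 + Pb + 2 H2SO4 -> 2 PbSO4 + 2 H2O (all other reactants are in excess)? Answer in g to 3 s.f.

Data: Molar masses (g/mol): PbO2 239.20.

n(PbSO4) = 51.20 mol
n(PbO2) = (1/2) × 51.20 = 25.60 mol
mass = 25.60 × 239.20 = 6124 g

6120 g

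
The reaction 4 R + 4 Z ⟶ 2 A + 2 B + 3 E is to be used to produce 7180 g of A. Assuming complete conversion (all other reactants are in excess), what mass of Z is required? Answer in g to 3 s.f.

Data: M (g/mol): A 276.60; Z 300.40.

n(A) = 7180 / 276.60 = 25.96 mol
n(Z) = (4/2) × 25.96 = 51.92 mol
mass = 51.92 × 300.40 = 15600 g

15600 g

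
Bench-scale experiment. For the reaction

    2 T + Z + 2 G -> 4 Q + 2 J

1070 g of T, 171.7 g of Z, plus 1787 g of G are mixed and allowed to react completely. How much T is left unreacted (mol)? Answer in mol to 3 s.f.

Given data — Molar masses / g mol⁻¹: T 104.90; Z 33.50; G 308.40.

n(T) = 1070 / 104.90 = 10.20 mol
n(Z) = 171.7 / 33.50 = 5.125 mol
n(G) = 1787 / 308.40 = 5.794 mol
n/ν for T = 10.20/2 = 5.100
n/ν for Z = 5.125/1 = 5.125
n/ν for G = 5.794/2 = 2.897
Smallest n/ν is G → limiting reagent.
T consumed = (2/2) × 5.794 = 5.794 mol
T remaining = 10.20 − 5.794 = 4.406 mol

4.41 mol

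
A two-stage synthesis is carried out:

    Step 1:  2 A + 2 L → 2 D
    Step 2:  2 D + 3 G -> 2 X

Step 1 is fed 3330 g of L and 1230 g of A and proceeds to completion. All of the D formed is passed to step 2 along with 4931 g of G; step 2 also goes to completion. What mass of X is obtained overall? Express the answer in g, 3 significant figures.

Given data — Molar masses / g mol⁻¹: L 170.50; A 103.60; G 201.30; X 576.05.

6840 g

Step 1:
n(L) = 3330 / 170.50 = 19.53 mol
n(A) = 1230 / 103.60 = 11.87 mol
n/ν for L = 19.53/2 = 9.765
n/ν for A = 11.87/2 = 5.935
Smallest n/ν is A → limiting reagent.
n(D) produced = (2/2) × 11.87 = 11.87 mol
Step 2:
n(D) available = 11.87 mol
n(G) = 4931 / 201.30 = 24.50 mol
n/ν for D = 11.87/2 = 5.935
n/ν for G = 24.50/3 = 8.167
Smallest n/ν is D → limiting reagent.
n(X) = (2/2) × 11.87 = 11.87 mol
mass = 11.87 × 576.05 = 6838 g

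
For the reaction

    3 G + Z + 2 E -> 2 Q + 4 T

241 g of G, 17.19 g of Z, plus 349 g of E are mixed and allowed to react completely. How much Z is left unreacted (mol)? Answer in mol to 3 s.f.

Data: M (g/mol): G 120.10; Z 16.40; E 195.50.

0.379 mol

n(G) = 241.0 / 120.10 = 2.007 mol
n(Z) = 17.19 / 16.40 = 1.048 mol
n(E) = 349.0 / 195.50 = 1.785 mol
n/ν for G = 2.007/3 = 0.6690
n/ν for Z = 1.048/1 = 1.048
n/ν for E = 1.785/2 = 0.8925
Smallest n/ν is G → limiting reagent.
Z consumed = (1/3) × 2.007 = 0.6690 mol
Z remaining = 1.048 − 0.6690 = 0.3790 mol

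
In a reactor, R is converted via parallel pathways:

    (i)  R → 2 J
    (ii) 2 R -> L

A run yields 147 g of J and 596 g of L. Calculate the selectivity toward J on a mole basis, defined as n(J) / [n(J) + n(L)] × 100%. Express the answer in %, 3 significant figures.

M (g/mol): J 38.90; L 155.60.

n(J) = 147 / 38.90 = 3.779 mol
n(L) = 596 / 155.60 = 3.830 mol
selectivity = 3.779/(3.779+3.830) × 100 = 49.66 %

49.7 %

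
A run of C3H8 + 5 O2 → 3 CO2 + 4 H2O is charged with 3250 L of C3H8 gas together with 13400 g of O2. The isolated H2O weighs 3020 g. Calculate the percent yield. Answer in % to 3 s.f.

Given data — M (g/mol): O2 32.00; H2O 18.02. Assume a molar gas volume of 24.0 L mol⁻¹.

n(C3H8) = 3250 / 24.0 = 135.4 mol
n(O2) = 13400 / 32.00 = 418.8 mol
n/ν for C3H8 = 135.4/1 = 135.4
n/ν for O2 = 418.8/5 = 83.76
Smallest n/ν is O2 → limiting reagent.
theoretical n(H2O) = (4/5) × 418.8 = 335.0 mol → 6037 g
% yield = 3020 / 6037 × 100 = 50.02 %

50.0 %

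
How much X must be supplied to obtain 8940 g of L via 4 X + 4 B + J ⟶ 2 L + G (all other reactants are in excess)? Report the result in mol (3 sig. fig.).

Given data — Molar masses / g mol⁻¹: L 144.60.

n(L) = 8940 / 144.60 = 61.83 mol
n(X) = (4/2) × 61.83 = 123.7 mol

124 mol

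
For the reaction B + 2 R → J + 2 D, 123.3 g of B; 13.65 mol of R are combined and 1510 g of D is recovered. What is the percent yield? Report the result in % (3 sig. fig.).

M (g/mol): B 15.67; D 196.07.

56.4 %

n(B) = 123.3 / 15.67 = 7.869 mol
n(R) = 13.65 mol
n/ν for B = 7.869/1 = 7.869
n/ν for R = 13.65/2 = 6.825
Smallest n/ν is R → limiting reagent.
theoretical n(D) = (2/2) × 13.65 = 13.65 mol → 2676 g
% yield = 1510 / 2676 × 100 = 56.43 %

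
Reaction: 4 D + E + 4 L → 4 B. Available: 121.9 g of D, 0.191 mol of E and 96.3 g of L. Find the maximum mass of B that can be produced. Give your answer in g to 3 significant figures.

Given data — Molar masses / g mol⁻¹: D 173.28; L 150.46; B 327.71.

210 g

n(D) = 121.9 / 173.28 = 0.7035 mol
n(E) = 0.1910 mol
n(L) = 96.30 / 150.46 = 0.6400 mol
n/ν for D = 0.7035/4 = 0.1759
n/ν for E = 0.1910/1 = 0.1910
n/ν for L = 0.6400/4 = 0.1600
Smallest n/ν is L → limiting reagent.
n(B) = (4/4) × 0.6400 = 0.6400 mol
mass = 0.6400 × 327.71 = 209.7 g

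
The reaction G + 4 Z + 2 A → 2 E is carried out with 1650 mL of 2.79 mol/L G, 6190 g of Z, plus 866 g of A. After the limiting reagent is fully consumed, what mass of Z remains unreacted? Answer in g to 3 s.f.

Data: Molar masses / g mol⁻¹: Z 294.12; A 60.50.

774 g

n(G) = 2.79 × 1650/1000 = 4.604 mol
n(Z) = 6190 / 294.12 = 21.05 mol
n(A) = 866.0 / 60.50 = 14.31 mol
n/ν for G = 4.604/1 = 4.604
n/ν for Z = 21.05/4 = 5.263
n/ν for A = 14.31/2 = 7.155
Smallest n/ν is G → limiting reagent.
Z consumed = (4/1) × 4.604 = 18.42 mol
Z remaining = 21.05 − 18.42 = 2.630 mol
mass = 2.630 × 294.12 = 773.5 g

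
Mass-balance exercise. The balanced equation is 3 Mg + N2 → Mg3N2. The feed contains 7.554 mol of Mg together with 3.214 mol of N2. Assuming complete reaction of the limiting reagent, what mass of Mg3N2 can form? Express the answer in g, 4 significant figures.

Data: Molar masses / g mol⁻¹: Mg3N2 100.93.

254.1 g

n(Mg) = 7.554 mol
n(N2) = 3.214 mol
n/ν → Mg: 2.518, N2: 3.214; Mg is limiting.
n(Mg3N2) = (1/3) × 7.554 = 2.518 mol
mass = 2.518 × 100.93 = 254.1 g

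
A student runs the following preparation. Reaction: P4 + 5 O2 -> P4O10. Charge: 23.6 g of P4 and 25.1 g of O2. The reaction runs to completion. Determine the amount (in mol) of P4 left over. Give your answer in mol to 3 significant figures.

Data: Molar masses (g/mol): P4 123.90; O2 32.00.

0.0336 mol

n(P4) = 23.60 / 123.90 = 0.1905 mol
n(O2) = 25.10 / 32.00 = 0.7844 mol
n/ν for P4 = 0.1905/1 = 0.1905
n/ν for O2 = 0.7844/5 = 0.1569
Smallest n/ν is O2 → limiting reagent.
P4 consumed = (1/5) × 0.7844 = 0.1569 mol
P4 remaining = 0.1905 − 0.1569 = 0.03360 mol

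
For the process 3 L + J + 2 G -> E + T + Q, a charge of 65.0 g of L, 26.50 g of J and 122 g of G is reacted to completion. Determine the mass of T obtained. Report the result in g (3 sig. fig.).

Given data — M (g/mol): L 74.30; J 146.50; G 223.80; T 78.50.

n(L) = 65.00 / 74.30 = 0.8748 mol
n(J) = 26.50 / 146.50 = 0.1809 mol
n(G) = 122.0 / 223.80 = 0.5451 mol
n/ν for L = 0.8748/3 = 0.2916
n/ν for J = 0.1809/1 = 0.1809
n/ν for G = 0.5451/2 = 0.2726
Smallest n/ν is J → limiting reagent.
n(T) = (1/1) × 0.1809 = 0.1809 mol
mass = 0.1809 × 78.50 = 14.20 g

14.2 g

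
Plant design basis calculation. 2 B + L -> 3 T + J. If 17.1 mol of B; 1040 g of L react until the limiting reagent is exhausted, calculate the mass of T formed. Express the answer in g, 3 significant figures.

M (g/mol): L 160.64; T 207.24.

n(B) = 17.10 mol
n(L) = 1040 / 160.64 = 6.474 mol
n/ν for B = 17.10/2 = 8.550
n/ν for L = 6.474/1 = 6.474
Smallest n/ν is L → limiting reagent.
n(T) = (3/1) × 6.474 = 19.42 mol
mass = 19.42 × 207.24 = 4025 g

4030 g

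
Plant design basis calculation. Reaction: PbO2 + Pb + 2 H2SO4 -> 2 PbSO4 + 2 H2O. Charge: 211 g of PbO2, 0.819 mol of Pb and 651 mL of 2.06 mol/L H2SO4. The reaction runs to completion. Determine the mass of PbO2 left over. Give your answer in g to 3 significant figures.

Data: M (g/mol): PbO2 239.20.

50.6 g

n(PbO2) = 211.0 / 239.20 = 0.8821 mol
n(Pb) = 0.8190 mol
n(H2SO4) = 2.06 × 651.0/1000 = 1.341 mol
n/ν for PbO2 = 0.8821/1 = 0.8821
n/ν for Pb = 0.8190/1 = 0.8190
n/ν for H2SO4 = 1.341/2 = 0.6705
Smallest n/ν is H2SO4 → limiting reagent.
PbO2 consumed = (1/2) × 1.341 = 0.6705 mol
PbO2 remaining = 0.8821 − 0.6705 = 0.2116 mol
mass = 0.2116 × 239.20 = 50.61 g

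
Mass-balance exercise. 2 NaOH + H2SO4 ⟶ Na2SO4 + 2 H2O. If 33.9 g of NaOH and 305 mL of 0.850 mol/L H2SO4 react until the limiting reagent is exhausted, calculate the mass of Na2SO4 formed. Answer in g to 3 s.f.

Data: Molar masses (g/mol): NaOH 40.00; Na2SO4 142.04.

36.8 g

n(NaOH) = 33.90 / 40.00 = 0.8475 mol
n(H2SO4) = 0.850 × 305.0/1000 = 0.2593 mol
n/ν → NaOH: 0.4238, H2SO4: 0.2593; H2SO4 is limiting.
n(Na2SO4) = (1/1) × 0.2593 = 0.2593 mol
mass = 0.2593 × 142.04 = 36.83 g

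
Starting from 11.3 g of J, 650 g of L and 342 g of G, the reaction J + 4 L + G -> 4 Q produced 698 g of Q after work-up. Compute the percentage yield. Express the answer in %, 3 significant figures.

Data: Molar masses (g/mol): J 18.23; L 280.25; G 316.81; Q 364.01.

82.7 %

n(J) = 11.30 / 18.23 = 0.6199 mol
n(L) = 650.0 / 280.25 = 2.319 mol
n(G) = 342.0 / 316.81 = 1.080 mol
n/ν → J: 0.6199, L: 0.5798, G: 1.080; L is limiting.
theoretical n(Q) = (4/4) × 2.319 = 2.319 mol → 844.1 g
% yield = 698 / 844.1 × 100 = 82.69 %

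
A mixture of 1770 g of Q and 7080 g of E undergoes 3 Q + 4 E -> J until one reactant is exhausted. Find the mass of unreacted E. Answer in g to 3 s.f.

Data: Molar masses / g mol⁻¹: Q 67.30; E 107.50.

3310 g

n(Q) = 1770 / 67.30 = 26.30 mol
n(E) = 7080 / 107.50 = 65.86 mol
n/ν → Q: 8.767, E: 16.47; Q is limiting.
E consumed = (4/3) × 26.30 = 35.07 mol
E remaining = 65.86 − 35.07 = 30.79 mol
mass = 30.79 × 107.50 = 3310 g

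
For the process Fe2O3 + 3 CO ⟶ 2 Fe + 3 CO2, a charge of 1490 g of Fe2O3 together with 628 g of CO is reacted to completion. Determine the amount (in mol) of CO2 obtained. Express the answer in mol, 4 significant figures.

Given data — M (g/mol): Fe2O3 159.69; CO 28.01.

22.42 mol

n(Fe2O3) = 1490 / 159.69 = 9.331 mol
n(CO) = 628.0 / 28.01 = 22.42 mol
n/ν → Fe2O3: 9.331, CO: 7.473; CO is limiting.
n(CO2) = (3/3) × 22.42 = 22.42 mol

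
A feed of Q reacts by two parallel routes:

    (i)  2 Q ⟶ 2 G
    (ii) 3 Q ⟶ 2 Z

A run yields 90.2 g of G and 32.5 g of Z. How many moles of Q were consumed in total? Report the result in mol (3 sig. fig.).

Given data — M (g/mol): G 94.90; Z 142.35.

n(G) = 90.2 / 94.90 = 0.9505 mol
n(Z) = 32.5 / 142.35 = 0.2283 mol
n(Q) via (i) = (2/2)×0.9505 = 0.9505 mol
n(Q) via (ii) = (3/2)×0.2283 = 0.3425 mol
total n(Q) = 0.9505 + 0.3425 = 1.293 mol

1.29 mol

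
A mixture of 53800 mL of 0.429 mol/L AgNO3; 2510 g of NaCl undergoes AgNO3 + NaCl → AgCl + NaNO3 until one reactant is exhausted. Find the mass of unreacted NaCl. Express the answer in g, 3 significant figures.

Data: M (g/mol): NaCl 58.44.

1160 g

n(AgNO3) = 0.429 × 53800/1000 = 23.08 mol
n(NaCl) = 2510 / 58.44 = 42.95 mol
n/ν → AgNO3: 23.08, NaCl: 42.95; AgNO3 is limiting.
NaCl consumed = (1/1) × 23.08 = 23.08 mol
NaCl remaining = 42.95 − 23.08 = 19.87 mol
mass = 19.87 × 58.44 = 1161 g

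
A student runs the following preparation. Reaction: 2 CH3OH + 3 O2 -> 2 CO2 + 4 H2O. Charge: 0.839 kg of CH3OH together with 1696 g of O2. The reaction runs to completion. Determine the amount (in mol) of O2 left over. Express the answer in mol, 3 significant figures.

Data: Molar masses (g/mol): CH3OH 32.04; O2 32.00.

13.7 mol

n(CH3OH) = 0.8390×1000 / 32.04 = 26.19 mol
n(O2) = 1696 / 32.00 = 53.00 mol
n/ν for CH3OH = 26.19/2 = 13.10
n/ν for O2 = 53.00/3 = 17.67
Smallest n/ν is CH3OH → limiting reagent.
O2 consumed = (3/2) × 26.19 = 39.29 mol
O2 remaining = 53.00 − 39.29 = 13.71 mol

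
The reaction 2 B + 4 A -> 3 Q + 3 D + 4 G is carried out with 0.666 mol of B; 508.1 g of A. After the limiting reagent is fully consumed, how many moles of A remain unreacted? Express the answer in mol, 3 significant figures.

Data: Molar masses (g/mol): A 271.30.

0.541 mol

n(B) = 0.6660 mol
n(A) = 508.1 / 271.30 = 1.873 mol
n/ν for B = 0.6660/2 = 0.3330
n/ν for A = 1.873/4 = 0.4683
Smallest n/ν is B → limiting reagent.
A consumed = (4/2) × 0.6660 = 1.332 mol
A remaining = 1.873 − 1.332 = 0.5410 mol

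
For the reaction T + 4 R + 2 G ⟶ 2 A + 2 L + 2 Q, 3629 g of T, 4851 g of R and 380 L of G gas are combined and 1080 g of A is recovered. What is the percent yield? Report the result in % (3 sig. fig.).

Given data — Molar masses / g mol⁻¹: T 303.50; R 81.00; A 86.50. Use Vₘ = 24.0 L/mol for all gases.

78.9 %

n(T) = 3629 / 303.50 = 11.96 mol
n(R) = 4851 / 81.00 = 59.89 mol
n(G) = 380.0 / 24.0 = 15.83 mol
n/ν for T = 11.96/1 = 11.96
n/ν for R = 59.89/4 = 14.97
n/ν for G = 15.83/2 = 7.915
Smallest n/ν is G → limiting reagent.
theoretical n(A) = (2/2) × 15.83 = 15.83 mol → 1369 g
% yield = 1080 / 1369 × 100 = 78.89 %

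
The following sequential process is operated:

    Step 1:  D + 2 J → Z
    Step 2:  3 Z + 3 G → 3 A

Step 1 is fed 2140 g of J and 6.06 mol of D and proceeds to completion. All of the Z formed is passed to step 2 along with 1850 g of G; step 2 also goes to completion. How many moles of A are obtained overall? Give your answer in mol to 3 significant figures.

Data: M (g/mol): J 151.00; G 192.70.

6.06 mol

Step 1:
n(J) = 2140 / 151.00 = 14.17 mol
n(D) = 6.060 mol
n/ν for J = 14.17/2 = 7.085
n/ν for D = 6.060/1 = 6.060
Smallest n/ν is D → limiting reagent.
n(Z) produced = (1/1) × 6.060 = 6.060 mol
Step 2:
n(Z) available = 6.060 mol
n(G) = 1850 / 192.70 = 9.600 mol
n/ν for Z = 6.060/3 = 2.020
n/ν for G = 9.600/3 = 3.200
Smallest n/ν is Z → limiting reagent.
n(A) = (3/3) × 6.060 = 6.060 mol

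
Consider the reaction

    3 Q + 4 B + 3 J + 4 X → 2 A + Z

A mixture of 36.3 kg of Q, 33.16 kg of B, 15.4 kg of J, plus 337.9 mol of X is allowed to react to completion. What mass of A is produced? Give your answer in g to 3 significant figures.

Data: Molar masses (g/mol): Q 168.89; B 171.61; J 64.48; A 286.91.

n(Q) = 36.30×1000 / 168.89 = 214.9 mol
n(B) = 33.16×1000 / 171.61 = 193.2 mol
n(J) = 15.40×1000 / 64.48 = 238.8 mol
n(X) = 337.9 mol
n/ν for Q = 214.9/3 = 71.63
n/ν for B = 193.2/4 = 48.30
n/ν for J = 238.8/3 = 79.60
n/ν for X = 337.9/4 = 84.48
Smallest n/ν is B → limiting reagent.
n(A) = (2/4) × 193.2 = 96.60 mol
mass = 96.60 × 286.91 = 27720 g

27700 g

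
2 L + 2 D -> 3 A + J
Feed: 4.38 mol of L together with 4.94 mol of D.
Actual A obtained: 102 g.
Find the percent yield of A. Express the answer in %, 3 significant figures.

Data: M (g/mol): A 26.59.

n(L) = 4.380 mol
n(D) = 4.940 mol
n/ν → L: 2.190, D: 2.470; L is limiting.
theoretical n(A) = (3/2) × 4.380 = 6.570 mol → 174.7 g
% yield = 102 / 174.7 × 100 = 58.39 %

58.4 %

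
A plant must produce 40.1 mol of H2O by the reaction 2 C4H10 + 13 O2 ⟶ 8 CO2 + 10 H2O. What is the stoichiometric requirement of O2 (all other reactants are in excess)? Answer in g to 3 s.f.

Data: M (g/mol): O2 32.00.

1670 g

n(H2O) = 40.10 mol
n(O2) = (13/10) × 40.10 = 52.13 mol
mass = 52.13 × 32.00 = 1668 g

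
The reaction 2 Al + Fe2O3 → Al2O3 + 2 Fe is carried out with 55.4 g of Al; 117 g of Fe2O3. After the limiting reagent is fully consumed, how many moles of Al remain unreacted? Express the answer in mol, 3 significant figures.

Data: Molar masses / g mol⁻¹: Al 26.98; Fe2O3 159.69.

n(Al) = 55.40 / 26.98 = 2.053 mol
n(Fe2O3) = 117.0 / 159.69 = 0.7327 mol
n/ν for Al = 2.053/2 = 1.027
n/ν for Fe2O3 = 0.7327/1 = 0.7327
Smallest n/ν is Fe2O3 → limiting reagent.
Al consumed = (2/1) × 0.7327 = 1.465 mol
Al remaining = 2.053 − 1.465 = 0.5880 mol

0.588 mol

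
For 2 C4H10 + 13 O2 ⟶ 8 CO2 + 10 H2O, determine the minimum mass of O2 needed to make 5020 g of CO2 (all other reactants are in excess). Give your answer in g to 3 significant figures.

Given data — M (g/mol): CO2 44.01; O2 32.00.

n(CO2) = 5020 / 44.01 = 114.1 mol
n(O2) = (13/8) × 114.1 = 185.4 mol
mass = 185.4 × 32.00 = 5933 g

5930 g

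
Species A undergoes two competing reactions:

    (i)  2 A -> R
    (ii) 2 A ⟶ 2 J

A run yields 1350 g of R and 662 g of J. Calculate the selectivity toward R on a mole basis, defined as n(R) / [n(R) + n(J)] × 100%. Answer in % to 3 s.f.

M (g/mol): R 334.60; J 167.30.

n(R) = 1350 / 334.60 = 4.035 mol
n(J) = 662 / 167.30 = 3.957 mol
selectivity = 4.035/(4.035+3.957) × 100 = 50.49 %

50.5 %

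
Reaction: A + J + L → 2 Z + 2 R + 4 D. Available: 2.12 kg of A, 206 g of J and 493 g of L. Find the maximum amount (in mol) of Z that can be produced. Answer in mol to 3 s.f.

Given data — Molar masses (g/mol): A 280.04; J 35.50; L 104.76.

n(A) = 2.120×1000 / 280.04 = 7.570 mol
n(J) = 206.0 / 35.50 = 5.803 mol
n(L) = 493.0 / 104.76 = 4.706 mol
n/ν → A: 7.570, J: 5.803, L: 4.706; L is limiting.
n(Z) = (2/1) × 4.706 = 9.412 mol

9.41 mol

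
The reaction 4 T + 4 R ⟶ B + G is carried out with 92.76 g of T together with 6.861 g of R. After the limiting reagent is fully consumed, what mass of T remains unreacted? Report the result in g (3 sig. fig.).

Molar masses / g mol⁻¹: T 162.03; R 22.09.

n(T) = 92.76 / 162.03 = 0.5725 mol
n(R) = 6.861 / 22.09 = 0.3106 mol
n/ν → T: 0.1431, R: 0.07765; R is limiting.
T consumed = (4/4) × 0.3106 = 0.3106 mol
T remaining = 0.5725 − 0.3106 = 0.2619 mol
mass = 0.2619 × 162.03 = 42.44 g

42.4 g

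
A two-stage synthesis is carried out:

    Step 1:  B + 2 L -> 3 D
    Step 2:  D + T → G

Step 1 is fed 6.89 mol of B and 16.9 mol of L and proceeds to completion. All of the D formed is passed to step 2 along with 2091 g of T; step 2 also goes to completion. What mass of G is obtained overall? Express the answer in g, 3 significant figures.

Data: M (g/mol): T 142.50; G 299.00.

Step 1:
n(B) = 6.890 mol
n(L) = 16.90 mol
n/ν for B = 6.890/1 = 6.890
n/ν for L = 16.90/2 = 8.450
Smallest n/ν is B → limiting reagent.
n(D) produced = (3/1) × 6.890 = 20.67 mol
Step 2:
n(D) available = 20.67 mol
n(T) = 2091 / 142.50 = 14.67 mol
n/ν for D = 20.67/1 = 20.67
n/ν for T = 14.67/1 = 14.67
Smallest n/ν is T → limiting reagent.
n(G) = (1/1) × 14.67 = 14.67 mol
mass = 14.67 × 299.00 = 4386 g

4390 g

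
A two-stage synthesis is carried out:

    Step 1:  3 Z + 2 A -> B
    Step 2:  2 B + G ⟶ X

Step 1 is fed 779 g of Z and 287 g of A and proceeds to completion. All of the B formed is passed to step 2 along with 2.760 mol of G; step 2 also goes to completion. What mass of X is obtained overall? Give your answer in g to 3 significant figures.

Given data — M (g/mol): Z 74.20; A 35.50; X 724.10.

1270 g

Step 1:
n(Z) = 779.0 / 74.20 = 10.50 mol
n(A) = 287.0 / 35.50 = 8.085 mol
n/ν for Z = 10.50/3 = 3.500
n/ν for A = 8.085/2 = 4.043
Smallest n/ν is Z → limiting reagent.
n(B) produced = (1/3) × 10.50 = 3.500 mol
Step 2:
n(B) available = 3.500 mol
n(G) = 2.760 mol
n/ν for B = 3.500/2 = 1.750
n/ν for G = 2.760/1 = 2.760
Smallest n/ν is B → limiting reagent.
n(X) = (1/2) × 3.500 = 1.750 mol
mass = 1.750 × 724.10 = 1267 g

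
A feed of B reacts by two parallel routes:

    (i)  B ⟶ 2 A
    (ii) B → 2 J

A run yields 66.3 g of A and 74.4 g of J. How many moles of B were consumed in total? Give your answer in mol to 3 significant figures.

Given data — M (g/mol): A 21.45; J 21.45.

3.28 mol

n(A) = 66.3 / 21.45 = 3.091 mol
n(J) = 74.4 / 21.45 = 3.469 mol
n(B) via (i) = (1/2)×3.091 = 1.546 mol
n(B) via (ii) = (1/2)×3.469 = 1.735 mol
total n(B) = 1.546 + 1.735 = 3.281 mol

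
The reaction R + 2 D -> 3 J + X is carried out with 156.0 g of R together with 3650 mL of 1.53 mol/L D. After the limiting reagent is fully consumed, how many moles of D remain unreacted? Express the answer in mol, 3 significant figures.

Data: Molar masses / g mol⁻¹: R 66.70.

0.907 mol

n(R) = 156.0 / 66.70 = 2.339 mol
n(D) = 1.53 × 3650/1000 = 5.585 mol
n/ν for R = 2.339/1 = 2.339
n/ν for D = 5.585/2 = 2.793
Smallest n/ν is R → limiting reagent.
D consumed = (2/1) × 2.339 = 4.678 mol
D remaining = 5.585 − 4.678 = 0.9070 mol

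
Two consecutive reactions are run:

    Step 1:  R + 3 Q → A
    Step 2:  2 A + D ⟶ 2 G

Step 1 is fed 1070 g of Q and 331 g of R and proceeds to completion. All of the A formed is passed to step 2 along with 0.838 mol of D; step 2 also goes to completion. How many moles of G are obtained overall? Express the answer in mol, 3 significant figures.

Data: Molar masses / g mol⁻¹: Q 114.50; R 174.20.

1.68 mol

Step 1:
n(Q) = 1070 / 114.50 = 9.345 mol
n(R) = 331.0 / 174.20 = 1.900 mol
n/ν for Q = 9.345/3 = 3.115
n/ν for R = 1.900/1 = 1.900
Smallest n/ν is R → limiting reagent.
n(A) produced = (1/1) × 1.900 = 1.900 mol
Step 2:
n(A) available = 1.900 mol
n(D) = 0.8380 mol
n/ν for A = 1.900/2 = 0.9500
n/ν for D = 0.8380/1 = 0.8380
Smallest n/ν is D → limiting reagent.
n(G) = (2/1) × 0.8380 = 1.676 mol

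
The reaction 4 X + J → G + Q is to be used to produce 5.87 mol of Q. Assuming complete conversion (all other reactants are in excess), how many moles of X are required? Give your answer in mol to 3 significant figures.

23.5 mol

n(Q) = 5.870 mol
n(X) = (4/1) × 5.870 = 23.48 mol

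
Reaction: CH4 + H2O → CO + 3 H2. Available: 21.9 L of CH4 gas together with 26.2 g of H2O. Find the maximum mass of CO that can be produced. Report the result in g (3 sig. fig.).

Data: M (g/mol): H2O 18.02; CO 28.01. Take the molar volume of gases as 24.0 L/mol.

25.6 g

n(CH4) = 21.90 / 24.0 = 0.9125 mol
n(H2O) = 26.20 / 18.02 = 1.454 mol
n/ν for CH4 = 0.9125/1 = 0.9125
n/ν for H2O = 1.454/1 = 1.454
Smallest n/ν is CH4 → limiting reagent.
n(CO) = (1/1) × 0.9125 = 0.9125 mol
mass = 0.9125 × 28.01 = 25.56 g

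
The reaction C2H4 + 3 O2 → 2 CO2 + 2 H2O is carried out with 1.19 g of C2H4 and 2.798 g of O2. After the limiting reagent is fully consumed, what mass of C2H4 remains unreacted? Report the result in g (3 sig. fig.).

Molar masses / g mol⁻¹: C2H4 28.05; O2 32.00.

n(C2H4) = 1.190 / 28.05 = 0.04242 mol
n(O2) = 2.798 / 32.00 = 0.08744 mol
n/ν for C2H4 = 0.04242/1 = 0.04242
n/ν for O2 = 0.08744/3 = 0.02915
Smallest n/ν is O2 → limiting reagent.
C2H4 consumed = (1/3) × 0.08744 = 0.02915 mol
C2H4 remaining = 0.04242 − 0.02915 = 0.01327 mol
mass = 0.01327 × 28.05 = 0.3722 g

0.372 g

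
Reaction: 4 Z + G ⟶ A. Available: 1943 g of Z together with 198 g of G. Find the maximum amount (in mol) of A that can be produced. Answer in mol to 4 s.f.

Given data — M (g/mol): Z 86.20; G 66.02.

n(Z) = 1943 / 86.20 = 22.54 mol
n(G) = 198.0 / 66.02 = 2.999 mol
n/ν for Z = 22.54/4 = 5.635
n/ν for G = 2.999/1 = 2.999
Smallest n/ν is G → limiting reagent.
n(A) = (1/1) × 2.999 = 2.999 mol

2.999 mol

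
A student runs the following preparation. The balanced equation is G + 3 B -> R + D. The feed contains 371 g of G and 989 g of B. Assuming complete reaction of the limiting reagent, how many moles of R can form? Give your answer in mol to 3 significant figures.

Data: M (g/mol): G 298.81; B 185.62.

1.24 mol

n(G) = 371.0 / 298.81 = 1.242 mol
n(B) = 989.0 / 185.62 = 5.328 mol
n/ν for G = 1.242/1 = 1.242
n/ν for B = 5.328/3 = 1.776
Smallest n/ν is G → limiting reagent.
n(R) = (1/1) × 1.242 = 1.242 mol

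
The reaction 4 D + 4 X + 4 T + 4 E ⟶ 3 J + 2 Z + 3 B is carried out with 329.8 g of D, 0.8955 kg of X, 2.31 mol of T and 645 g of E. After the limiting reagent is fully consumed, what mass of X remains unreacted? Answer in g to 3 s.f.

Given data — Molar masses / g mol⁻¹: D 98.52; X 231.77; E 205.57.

360 g

n(D) = 329.8 / 98.52 = 3.348 mol
n(X) = 0.8955×1000 / 231.77 = 3.864 mol
n(T) = 2.310 mol
n(E) = 645.0 / 205.57 = 3.138 mol
n/ν for D = 3.348/4 = 0.8370
n/ν for X = 3.864/4 = 0.9660
n/ν for T = 2.310/4 = 0.5775
n/ν for E = 3.138/4 = 0.7845
Smallest n/ν is T → limiting reagent.
X consumed = (4/4) × 2.310 = 2.310 mol
X remaining = 3.864 − 2.310 = 1.554 mol
mass = 1.554 × 231.77 = 360.2 g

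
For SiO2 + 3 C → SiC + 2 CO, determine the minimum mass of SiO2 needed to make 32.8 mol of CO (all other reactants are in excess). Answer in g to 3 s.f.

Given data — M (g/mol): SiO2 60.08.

n(CO) = 32.80 mol
n(SiO2) = (1/2) × 32.80 = 16.40 mol
mass = 16.40 × 60.08 = 985.3 g

985 g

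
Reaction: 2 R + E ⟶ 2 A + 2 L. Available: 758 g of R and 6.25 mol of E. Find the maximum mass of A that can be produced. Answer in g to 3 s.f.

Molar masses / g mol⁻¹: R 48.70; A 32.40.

405 g

n(R) = 758.0 / 48.70 = 15.56 mol
n(E) = 6.250 mol
n/ν → R: 7.780, E: 6.250; E is limiting.
n(A) = (2/1) × 6.250 = 12.50 mol
mass = 12.50 × 32.40 = 405.0 g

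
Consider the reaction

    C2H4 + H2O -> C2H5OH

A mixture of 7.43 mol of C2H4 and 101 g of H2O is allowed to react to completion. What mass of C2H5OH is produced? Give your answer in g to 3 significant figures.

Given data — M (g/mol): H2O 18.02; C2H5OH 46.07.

258 g

n(C2H4) = 7.430 mol
n(H2O) = 101.0 / 18.02 = 5.605 mol
n/ν → C2H4: 7.430, H2O: 5.605; H2O is limiting.
n(C2H5OH) = (1/1) × 5.605 = 5.605 mol
mass = 5.605 × 46.07 = 258.2 g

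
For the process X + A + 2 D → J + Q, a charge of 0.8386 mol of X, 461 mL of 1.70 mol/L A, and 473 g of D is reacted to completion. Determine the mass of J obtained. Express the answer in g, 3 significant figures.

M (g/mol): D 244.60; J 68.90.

n(X) = 0.8386 mol
n(A) = 1.70 × 461.0/1000 = 0.7837 mol
n(D) = 473.0 / 244.60 = 1.934 mol
n/ν for X = 0.8386/1 = 0.8386
n/ν for A = 0.7837/1 = 0.7837
n/ν for D = 1.934/2 = 0.9670
Smallest n/ν is A → limiting reagent.
n(J) = (1/1) × 0.7837 = 0.7837 mol
mass = 0.7837 × 68.90 = 54.00 g

54.0 g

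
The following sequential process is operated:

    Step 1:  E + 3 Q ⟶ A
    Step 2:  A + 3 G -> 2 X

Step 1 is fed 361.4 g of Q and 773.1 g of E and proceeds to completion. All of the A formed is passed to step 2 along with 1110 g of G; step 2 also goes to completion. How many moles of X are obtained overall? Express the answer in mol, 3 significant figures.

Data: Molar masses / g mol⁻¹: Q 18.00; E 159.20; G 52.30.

Step 1:
n(Q) = 361.4 / 18.00 = 20.08 mol
n(E) = 773.1 / 159.20 = 4.856 mol
n/ν → Q: 6.693, E: 4.856; E is limiting.
n(A) produced = (1/1) × 4.856 = 4.856 mol
Step 2:
n(A) available = 4.856 mol
n(G) = 1110 / 52.30 = 21.22 mol
n/ν → A: 4.856, G: 7.073; A is limiting.
n(X) = (2/1) × 4.856 = 9.712 mol

9.71 mol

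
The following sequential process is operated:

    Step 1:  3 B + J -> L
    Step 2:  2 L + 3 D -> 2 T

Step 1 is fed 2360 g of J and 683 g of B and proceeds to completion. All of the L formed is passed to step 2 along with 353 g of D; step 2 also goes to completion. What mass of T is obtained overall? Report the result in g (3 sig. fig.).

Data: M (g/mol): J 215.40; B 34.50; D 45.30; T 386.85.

Step 1:
n(J) = 2360 / 215.40 = 10.96 mol
n(B) = 683.0 / 34.50 = 19.80 mol
n/ν for J = 10.96/1 = 10.96
n/ν for B = 19.80/3 = 6.600
Smallest n/ν is B → limiting reagent.
n(L) produced = (1/3) × 19.80 = 6.600 mol
Step 2:
n(L) available = 6.600 mol
n(D) = 353.0 / 45.30 = 7.792 mol
n/ν for L = 6.600/2 = 3.300
n/ν for D = 7.792/3 = 2.597
Smallest n/ν is D → limiting reagent.
n(T) = (2/3) × 7.792 = 5.195 mol
mass = 5.195 × 386.85 = 2010 g

2010 g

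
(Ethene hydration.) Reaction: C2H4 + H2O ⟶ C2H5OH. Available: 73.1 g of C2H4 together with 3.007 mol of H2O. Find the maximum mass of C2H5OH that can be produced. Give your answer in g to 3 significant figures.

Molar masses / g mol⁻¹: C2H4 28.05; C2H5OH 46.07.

n(C2H4) = 73.10 / 28.05 = 2.606 mol
n(H2O) = 3.007 mol
n/ν for C2H4 = 2.606/1 = 2.606
n/ν for H2O = 3.007/1 = 3.007
Smallest n/ν is C2H4 → limiting reagent.
n(C2H5OH) = (1/1) × 2.606 = 2.606 mol
mass = 2.606 × 46.07 = 120.1 g

120 g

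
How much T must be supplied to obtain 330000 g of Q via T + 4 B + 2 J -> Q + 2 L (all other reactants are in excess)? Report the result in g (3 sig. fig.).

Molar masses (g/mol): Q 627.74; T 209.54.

n(Q) = 330000 / 627.74 = 525.7 mol
n(T) = (1/1) × 525.7 = 525.7 mol
mass = 525.7 × 209.54 = 110200 g

110000 g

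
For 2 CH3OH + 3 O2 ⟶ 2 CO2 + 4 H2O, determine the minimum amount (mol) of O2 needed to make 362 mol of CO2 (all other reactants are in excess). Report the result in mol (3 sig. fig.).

n(CO2) = 362.0 mol
n(O2) = (3/2) × 362.0 = 543.0 mol

543 mol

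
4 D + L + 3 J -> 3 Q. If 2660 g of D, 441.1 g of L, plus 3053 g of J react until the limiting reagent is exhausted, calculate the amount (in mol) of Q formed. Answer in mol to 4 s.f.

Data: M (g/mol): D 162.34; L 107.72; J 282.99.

10.79 mol

n(D) = 2660 / 162.34 = 16.39 mol
n(L) = 441.1 / 107.72 = 4.095 mol
n(J) = 3053 / 282.99 = 10.79 mol
n/ν for D = 16.39/4 = 4.098
n/ν for L = 4.095/1 = 4.095
n/ν for J = 10.79/3 = 3.597
Smallest n/ν is J → limiting reagent.
n(Q) = (3/3) × 10.79 = 10.79 mol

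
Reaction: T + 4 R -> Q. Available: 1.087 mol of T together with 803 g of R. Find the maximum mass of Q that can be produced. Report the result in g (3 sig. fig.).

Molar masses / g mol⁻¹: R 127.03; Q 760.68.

n(T) = 1.087 mol
n(R) = 803.0 / 127.03 = 6.321 mol
n/ν → T: 1.087, R: 1.580; T is limiting.
n(Q) = (1/1) × 1.087 = 1.087 mol
mass = 1.087 × 760.68 = 826.9 g

827 g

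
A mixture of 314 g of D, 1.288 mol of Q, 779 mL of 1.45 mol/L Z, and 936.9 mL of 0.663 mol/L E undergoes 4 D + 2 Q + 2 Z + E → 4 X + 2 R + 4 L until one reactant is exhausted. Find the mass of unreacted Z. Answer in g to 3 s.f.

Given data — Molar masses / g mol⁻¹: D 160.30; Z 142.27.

21.4 g

n(D) = 314.0 / 160.30 = 1.959 mol
n(Q) = 1.288 mol
n(Z) = 1.45 × 779.0/1000 = 1.130 mol
n(E) = 0.663 × 936.9/1000 = 0.6212 mol
n/ν → D: 0.4898, Q: 0.6440, Z: 0.5650, E: 0.6212; D is limiting.
Z consumed = (2/4) × 1.959 = 0.9795 mol
Z remaining = 1.130 − 0.9795 = 0.1505 mol
mass = 0.1505 × 142.27 = 21.41 g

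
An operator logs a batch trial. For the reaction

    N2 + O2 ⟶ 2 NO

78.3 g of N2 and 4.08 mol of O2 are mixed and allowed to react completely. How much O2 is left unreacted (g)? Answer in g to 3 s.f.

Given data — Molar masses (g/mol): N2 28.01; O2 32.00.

41.1 g

n(N2) = 78.30 / 28.01 = 2.795 mol
n(O2) = 4.080 mol
n/ν for N2 = 2.795/1 = 2.795
n/ν for O2 = 4.080/1 = 4.080
Smallest n/ν is N2 → limiting reagent.
O2 consumed = (1/1) × 2.795 = 2.795 mol
O2 remaining = 4.080 − 2.795 = 1.285 mol
mass = 1.285 × 32.00 = 41.12 g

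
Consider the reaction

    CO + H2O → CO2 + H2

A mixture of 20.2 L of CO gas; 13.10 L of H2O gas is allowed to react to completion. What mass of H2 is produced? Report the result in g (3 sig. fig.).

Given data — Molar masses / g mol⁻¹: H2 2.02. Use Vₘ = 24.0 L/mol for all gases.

n(CO) = 20.20 / 24.0 = 0.8417 mol
n(H2O) = 13.10 / 24.0 = 0.5458 mol
n/ν for CO = 0.8417/1 = 0.8417
n/ν for H2O = 0.5458/1 = 0.5458
Smallest n/ν is H2O → limiting reagent.
n(H2) = (1/1) × 0.5458 = 0.5458 mol
mass = 0.5458 × 2.02 = 1.103 g

1.10 g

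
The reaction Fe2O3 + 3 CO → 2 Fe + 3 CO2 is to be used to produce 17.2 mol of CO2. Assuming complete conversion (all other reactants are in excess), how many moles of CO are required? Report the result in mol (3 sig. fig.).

n(CO2) = 17.20 mol
n(CO) = (3/3) × 17.20 = 17.20 mol

17.2 mol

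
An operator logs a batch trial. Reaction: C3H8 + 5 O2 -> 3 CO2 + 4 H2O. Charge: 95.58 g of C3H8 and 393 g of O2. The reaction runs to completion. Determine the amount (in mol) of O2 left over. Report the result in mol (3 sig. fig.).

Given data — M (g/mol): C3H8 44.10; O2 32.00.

n(C3H8) = 95.58 / 44.10 = 2.167 mol
n(O2) = 393.0 / 32.00 = 12.28 mol
n/ν for C3H8 = 2.167/1 = 2.167
n/ν for O2 = 12.28/5 = 2.456
Smallest n/ν is C3H8 → limiting reagent.
O2 consumed = (5/1) × 2.167 = 10.84 mol
O2 remaining = 12.28 − 10.84 = 1.440 mol

1.44 mol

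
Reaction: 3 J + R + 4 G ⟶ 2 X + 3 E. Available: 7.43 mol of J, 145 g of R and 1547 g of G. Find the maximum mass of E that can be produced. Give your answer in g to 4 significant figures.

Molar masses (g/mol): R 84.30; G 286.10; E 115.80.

n(J) = 7.430 mol
n(R) = 145.0 / 84.30 = 1.720 mol
n(G) = 1547 / 286.10 = 5.407 mol
n/ν for J = 7.430/3 = 2.477
n/ν for R = 1.720/1 = 1.720
n/ν for G = 5.407/4 = 1.352
Smallest n/ν is G → limiting reagent.
n(E) = (3/4) × 5.407 = 4.055 mol
mass = 4.055 × 115.80 = 469.6 g

469.6 g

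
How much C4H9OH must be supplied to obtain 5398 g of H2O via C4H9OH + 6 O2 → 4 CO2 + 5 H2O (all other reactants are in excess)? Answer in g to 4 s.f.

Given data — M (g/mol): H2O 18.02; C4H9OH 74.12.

4441 g

n(H2O) = 5398 / 18.02 = 299.6 mol
n(C4H9OH) = (1/5) × 299.6 = 59.92 mol
mass = 59.92 × 74.12 = 4441 g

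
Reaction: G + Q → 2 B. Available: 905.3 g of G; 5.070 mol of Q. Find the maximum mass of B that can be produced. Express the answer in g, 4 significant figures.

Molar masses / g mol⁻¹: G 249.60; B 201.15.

1459 g

n(G) = 905.3 / 249.60 = 3.627 mol
n(Q) = 5.070 mol
n/ν → G: 3.627, Q: 5.070; G is limiting.
n(B) = (2/1) × 3.627 = 7.254 mol
mass = 7.254 × 201.15 = 1459 g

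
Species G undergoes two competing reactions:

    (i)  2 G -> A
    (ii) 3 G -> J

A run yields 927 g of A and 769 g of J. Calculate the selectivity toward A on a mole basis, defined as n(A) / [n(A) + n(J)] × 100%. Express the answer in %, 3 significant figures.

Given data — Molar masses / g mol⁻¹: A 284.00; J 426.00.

n(A) = 927 / 284.00 = 3.264 mol
n(J) = 769 / 426.00 = 1.805 mol
selectivity = 3.264/(3.264+1.805) × 100 = 64.39 %

64.4 %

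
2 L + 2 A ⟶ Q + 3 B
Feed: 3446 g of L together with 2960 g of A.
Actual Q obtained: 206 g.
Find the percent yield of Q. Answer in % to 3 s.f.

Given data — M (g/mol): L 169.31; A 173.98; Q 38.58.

n(L) = 3446 / 169.31 = 20.35 mol
n(A) = 2960 / 173.98 = 17.01 mol
n/ν for L = 20.35/2 = 10.18
n/ν for A = 17.01/2 = 8.505
Smallest n/ν is A → limiting reagent.
theoretical n(Q) = (1/2) × 17.01 = 8.505 mol → 328.1 g
% yield = 206 / 328.1 × 100 = 62.79 %

62.8 %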